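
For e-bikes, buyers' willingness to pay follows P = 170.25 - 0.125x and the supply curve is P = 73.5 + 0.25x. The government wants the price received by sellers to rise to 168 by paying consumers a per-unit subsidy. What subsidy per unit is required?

Required subsidy s = 45 per unit

At a seller price of 168, quantity supplied is -294 + 4·168 = 378.
Buyers absorb 378 only when they pay Pb = 170.25 − 0.125·378 = 123.
s = Ps − Pb = 168 − 123 = 45.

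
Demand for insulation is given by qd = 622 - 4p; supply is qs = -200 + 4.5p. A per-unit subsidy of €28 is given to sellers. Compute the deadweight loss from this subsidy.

Deadweight loss = 14112/17

Pre-subsidy: 622 - 4p = -200 + 4.5p gives p* = 1644/17, q* = 3998/17.
With the subsidy, sellers receive ps = pb + 28 for each unit, where pb is the price buyers pay.
Supply in terms of pb becomes qs = -200 + 4.5(pb + 28) = -74 + 4.5pb. Setting this equal to demand: 622 - 4pb = -74 + 4.5pb, so pb = 1392/17.
Sellers receive ps = 1392/17 + 28 = 1868/17; q' = 622 − 4·(1392/17) = 5006/17.
The subsidy expands output by 5006/17 − 3998/17 = 1008/17 past the efficient level; on those units the gap between marginal cost and willingness to pay runs from 0 up to 28.
DWL = ½ × 28 × 1008/17 = 14112/17.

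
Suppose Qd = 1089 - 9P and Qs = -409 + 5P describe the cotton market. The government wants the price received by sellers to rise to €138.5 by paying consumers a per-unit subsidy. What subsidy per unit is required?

Required subsidy s = €49 per unit

At a seller price of 138.5, quantity supplied is -409 + 5·138.5 = 283.5.
Buyers absorb 283.5 only when they pay Pb with 1089 − 9·Pb = 283.5, i.e. Pb = 89.5.
s = Ps − Pb = 138.5 − 89.5 = 49.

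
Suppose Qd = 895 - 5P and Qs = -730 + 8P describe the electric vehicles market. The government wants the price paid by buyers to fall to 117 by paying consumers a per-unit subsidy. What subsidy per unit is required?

Required subsidy s = 13 per unit

At a buyer price of 117, quantity demanded is 895 − 5·117 = 310.
Sellers supply 310 only when they receive Ps with -730 + 8·Ps = 310, i.e. Ps = 130.
s = Ps − Pb = 130 − 117 = 13.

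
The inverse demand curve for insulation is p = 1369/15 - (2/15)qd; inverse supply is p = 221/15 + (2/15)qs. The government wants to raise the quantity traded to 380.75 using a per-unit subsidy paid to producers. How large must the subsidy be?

Required subsidy s = 25 per unit

At q = 380.75, from the demand curve buyers pay pb = 1369/15 − (2/15)·380.75 = 40.5; from the supply curve sellers need ps = 221/15 + (2/15)·380.75 = 65.5.
The subsidy must fill the gap: s = ps − pb = 65.5 − 40.5 = 25.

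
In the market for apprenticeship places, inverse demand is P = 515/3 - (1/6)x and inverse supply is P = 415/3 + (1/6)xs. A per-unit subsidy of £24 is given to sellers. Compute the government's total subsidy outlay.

Pre-subsidy: 515/3 - (1/6)x = 415/3 + (1/6)x gives x* = 100 and P* = 155.
With the subsidy, sellers receive Ps = Pb + 24 for each unit, where Pb is the price buyers pay.
On the curves, Pb = 515/3 - (1/6)x and Ps = 415/3 + (1/6)x; the wedge Ps − Pb = 24 gives 415/3 + (1/6)x − (515/3 - (1/6)x) = 24, so x' = 172.
Then Pb = 515/3 − (1/6)·172 = 143 and Ps = 415/3 + (1/6)·172 = 167.
Government outlay = subsidy × quantity = 24 × 172 = 4128.

Government cost = £4128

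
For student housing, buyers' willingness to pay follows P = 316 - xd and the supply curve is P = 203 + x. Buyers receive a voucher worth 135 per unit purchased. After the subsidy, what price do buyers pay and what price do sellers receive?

Pre-subsidy: 316 - x = 203 + x gives x* = 56.5 and P* = 259.5.
With the rebate, buyers effectively pay Pb = Ps − 135, where Ps is the price sellers receive.
On the curves, Pb = 316 - x and Ps = 203 + x; the wedge Ps − Pb = 135 gives 203 + x − (316 - x) = 135, so x' = 124.
Then Pb = 316 − 1·124 = 192 and Ps = 203 + 1·124 = 327.

Buyers pay 192; sellers receive 327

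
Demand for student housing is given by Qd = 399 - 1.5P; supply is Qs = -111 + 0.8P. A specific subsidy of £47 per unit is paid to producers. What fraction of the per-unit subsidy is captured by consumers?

Consumer share = 8/23

Pre-subsidy: 399 - 1.5P = -111 + 0.8P gives P* = 5100/23, Q* = 1527/23.
With the subsidy, sellers receive Ps = Pb + 47 for each unit, where Pb is the price buyers pay.
Supply in terms of Pb becomes Qs = -111 + 0.8(Pb + 47) = -73.4 + 0.8Pb. Setting this equal to demand: 399 - 1.5Pb = -73.4 + 0.8Pb, so Pb = 4724/23.
Sellers receive Ps = 4724/23 + 47 = 5805/23; Q' = 399 − 1.5·(4724/23) = 2091/23.
Buyers' price falls by P* − Pb = 5100/23 − 4724/23 = 376/23; sellers' price rises by Ps − P* = 5805/23 − 5100/23 = 705/23.
So consumers capture (376/23)/47 = 8/23 of each unit of subsidy.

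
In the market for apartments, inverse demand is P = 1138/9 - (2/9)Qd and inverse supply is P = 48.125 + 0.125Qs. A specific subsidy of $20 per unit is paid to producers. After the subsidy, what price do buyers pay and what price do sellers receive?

Pre-subsidy: 1138/9 - (2/9)Q = 48.125 + 0.125Q gives Q* = 225.56 and P* = 76.32.
With the subsidy, sellers receive Ps = Pb + 20 for each unit, where Pb is the price buyers pay.
On the curves, Pb = 1138/9 - (2/9)Q and Ps = 48.125 + 0.125Q; the wedge Ps − Pb = 20 gives 48.125 + 0.125Q − (1138/9 - (2/9)Q) = 20, so Q' = 283.16.
Then Pb = 1138/9 − (2/9)·283.16 = 63.52 and Ps = 48.125 + 0.125·283.16 = 83.52.

Buyers pay $63.52; sellers receive $83.52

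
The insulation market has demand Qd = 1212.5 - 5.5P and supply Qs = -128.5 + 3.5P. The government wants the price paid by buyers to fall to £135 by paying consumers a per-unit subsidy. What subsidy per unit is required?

At a buyer price of 135, quantity demanded is 1212.5 − 5.5·135 = 470.
Sellers supply 470 only when they receive Ps with -128.5 + 3.5·Ps = 470, i.e. Ps = 171.
s = Ps − Pb = 171 − 135 = 36.

Required subsidy s = £36 per unit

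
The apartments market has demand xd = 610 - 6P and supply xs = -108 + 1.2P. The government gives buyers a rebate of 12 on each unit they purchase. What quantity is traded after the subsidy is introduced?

x' = 71/3

Pre-subsidy: 610 - 6P = -108 + 1.2P gives P* = 1795/18, x* = 35/3.
With the rebate, buyers effectively pay Pb = Ps − 12, where Ps is the price sellers receive.
Demand in terms of Ps becomes xd = 610 − 6(Ps − 12) = 682 - 6Ps. Setting this equal to supply: 682 - 6Ps = -108 + 1.2Ps, so Ps = 1975/18.
Buyers pay Pb = 1975/18 − 12 = 1759/18; x' = -108 + 1.2·(1975/18) = 71/3.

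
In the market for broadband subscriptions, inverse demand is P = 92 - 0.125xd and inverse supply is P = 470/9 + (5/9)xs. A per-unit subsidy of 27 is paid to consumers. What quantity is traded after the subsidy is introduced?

Pre-subsidy: 92 - 0.125x = 470/9 + (5/9)x gives x* = 2864/49 and P* = 4150/49.
With the rebate, buyers effectively pay Pb = Ps − 27, where Ps is the price sellers receive.
On the curves, Pb = 92 - 0.125x and Ps = 470/9 + (5/9)x; the wedge Ps − Pb = 27 gives 470/9 + (5/9)x − (92 - 0.125x) = 27, so x' = 4808/49.
Then Pb = 92 − 0.125·(4808/49) = 3907/49 and Ps = 470/9 + (5/9)·(4808/49) = 5230/49.

x' = 4808/49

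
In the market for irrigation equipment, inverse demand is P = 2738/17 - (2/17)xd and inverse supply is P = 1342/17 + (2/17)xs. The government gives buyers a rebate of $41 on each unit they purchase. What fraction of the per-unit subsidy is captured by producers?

Producer share = 0.5

Pre-subsidy: 2738/17 - (2/17)x = 1342/17 + (2/17)x gives x* = 349 and P* = 120.
With the rebate, buyers effectively pay Pb = Ps − 41, where Ps is the price sellers receive.
On the curves, Pb = 2738/17 - (2/17)x and Ps = 1342/17 + (2/17)x; the wedge Ps − Pb = 41 gives 1342/17 + (2/17)x − (2738/17 - (2/17)x) = 41, so x' = 523.25.
Then Pb = 2738/17 − (2/17)·523.25 = 99.5 and Ps = 1342/17 + (2/17)·523.25 = 140.5.
Buyers' price falls by P* − Pb = 120 − 99.5 = 20.5; sellers' price rises by Ps − P* = 140.5 − 120 = 20.5.
So producers capture 20.5/41 = 0.5 of each unit of subsidy.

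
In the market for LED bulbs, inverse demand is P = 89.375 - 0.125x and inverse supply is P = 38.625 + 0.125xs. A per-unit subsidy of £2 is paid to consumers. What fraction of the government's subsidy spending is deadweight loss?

DWL / government spending = 4/211

Pre-subsidy: 89.375 - 0.125x = 38.625 + 0.125x gives x* = 203 and P* = 64.
With the rebate, buyers effectively pay Pb = Ps − 2, where Ps is the price sellers receive.
On the curves, Pb = 89.375 - 0.125x and Ps = 38.625 + 0.125x; the wedge Ps − Pb = 2 gives 38.625 + 0.125x − (89.375 - 0.125x) = 2, so x' = 211.
Then Pb = 89.375 − 0.125·211 = 63 and Ps = 38.625 + 0.125·211 = 65.
ΔCS = ½(203 + 211)(64 − 63) = 207; ΔPS = ½(203 + 211)(65 − 64) = 207.
Government spending = 2 × 211 = 422.
DWL = ½ × 2 × (211 − 203) = 8; fraction = 8 / 422 = 4/211.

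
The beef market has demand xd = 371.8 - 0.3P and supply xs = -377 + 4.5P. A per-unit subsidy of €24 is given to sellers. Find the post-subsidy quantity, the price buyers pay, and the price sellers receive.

Pre-subsidy: 371.8 - 0.3P = -377 + 4.5P gives P* = 156, x* = 325.
With the subsidy, sellers receive Ps = Pb + 24 for each unit, where Pb is the price buyers pay.
Supply in terms of Pb becomes xs = -377 + 4.5(Pb + 24) = -269 + 4.5Pb. Setting this equal to demand: 371.8 - 0.3Pb = -269 + 4.5Pb, so Pb = 133.5.
Sellers receive Ps = 133.5 + 24 = 157.5; x' = 371.8 − 0.3·133.5 = 331.75.

x' = 331.75; buyers pay €133.5; sellers receive €157.5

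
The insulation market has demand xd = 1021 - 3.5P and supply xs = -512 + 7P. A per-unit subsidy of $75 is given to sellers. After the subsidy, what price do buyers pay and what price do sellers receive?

Pre-subsidy: 1021 - 3.5P = -512 + 7P gives P* = 146, x* = 510.
With the subsidy, sellers receive Ps = Pb + 75 for each unit, where Pb is the price buyers pay.
Supply in terms of Pb becomes xs = -512 + 7(Pb + 75) = 13 + 7Pb. Setting this equal to demand: 1021 - 3.5Pb = 13 + 7Pb, so Pb = 96.
Sellers receive Ps = 96 + 75 = 171; x' = 1021 − 3.5·96 = 685.

Buyers pay $96; sellers receive $171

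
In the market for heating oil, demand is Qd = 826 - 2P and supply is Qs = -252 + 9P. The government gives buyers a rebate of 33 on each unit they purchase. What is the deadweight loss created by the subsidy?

Deadweight loss = 891

Pre-subsidy: 826 - 2P = -252 + 9P gives P* = 98, Q* = 630.
With the rebate, buyers effectively pay Pb = Ps − 33, where Ps is the price sellers receive.
Demand in terms of Ps becomes Qd = 826 − 2(Ps − 33) = 892 - 2Ps. Setting this equal to supply: 892 - 2Ps = -252 + 9Ps, so Ps = 104.
Buyers pay Pb = 104 − 33 = 71; Q' = -252 + 9·104 = 684.
The subsidy expands output by 684 − 630 = 54 past the efficient level; on those units the gap between marginal cost and willingness to pay runs from 0 up to 33.
DWL = ½ × 33 × 54 = 891.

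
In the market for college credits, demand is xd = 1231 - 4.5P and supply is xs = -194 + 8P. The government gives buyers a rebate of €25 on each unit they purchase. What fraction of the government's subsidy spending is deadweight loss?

Pre-subsidy: 1231 - 4.5P = -194 + 8P gives P* = 114, x* = 718.
With the rebate, buyers effectively pay Pb = Ps − 25, where Ps is the price sellers receive.
Demand in terms of Ps becomes xd = 1231 − 4.5(Ps − 25) = 1343.5 - 4.5Ps. Setting this equal to supply: 1343.5 - 4.5Ps = -194 + 8Ps, so Ps = 123.
Buyers pay Pb = 123 − 25 = 98; x' = -194 + 8·123 = 790.
ΔCS = ½(718 + 790)(114 − 98) = 12064; ΔPS = ½(718 + 790)(123 − 114) = 6786.
Government spending = 25 × 790 = 19750.
DWL = ½ × 25 × (790 − 718) = 900; fraction = 900 / 19750 = 18/395.

DWL / government spending = 18/395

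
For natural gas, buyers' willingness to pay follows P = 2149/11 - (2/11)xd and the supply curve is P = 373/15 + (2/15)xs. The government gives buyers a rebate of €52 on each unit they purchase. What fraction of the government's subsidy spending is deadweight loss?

DWL / government spending = 165/1412

Pre-subsidy: 2149/11 - (2/11)x = 373/15 + (2/15)x gives x* = 541 and P* = 97.
With the rebate, buyers effectively pay Pb = Ps − 52, where Ps is the price sellers receive.
On the curves, Pb = 2149/11 - (2/11)x and Ps = 373/15 + (2/15)x; the wedge Ps − Pb = 52 gives 373/15 + (2/15)x − (2149/11 - (2/11)x) = 52, so x' = 706.
Then Pb = 2149/11 − (2/11)·706 = 67 and Ps = 373/15 + (2/15)·706 = 119.
ΔCS = ½(541 + 706)(97 − 67) = 18705; ΔPS = ½(541 + 706)(119 − 97) = 13717.
Government spending = 52 × 706 = 36712.
DWL = ½ × 52 × (706 − 541) = 4290; fraction = 4290 / 36712 = 165/1412.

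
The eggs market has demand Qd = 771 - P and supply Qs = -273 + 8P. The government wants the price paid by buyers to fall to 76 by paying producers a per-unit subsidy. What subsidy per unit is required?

At a buyer price of 76, quantity demanded is 771 − 1·76 = 695.
Sellers supply 695 only when they receive Ps with -273 + 8·Ps = 695, i.e. Ps = 121.
s = Ps − Pb = 121 − 76 = 45.

Required subsidy s = 45 per unit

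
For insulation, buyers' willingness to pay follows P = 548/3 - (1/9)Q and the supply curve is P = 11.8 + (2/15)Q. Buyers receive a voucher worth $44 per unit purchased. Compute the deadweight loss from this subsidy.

Pre-subsidy: 548/3 - (1/9)Q = 11.8 + (2/15)Q gives Q* = 699 and P* = 105.
With the rebate, buyers effectively pay Pb = Ps − 44, where Ps is the price sellers receive.
On the curves, Pb = 548/3 - (1/9)Q and Ps = 11.8 + (2/15)Q; the wedge Ps − Pb = 44 gives 11.8 + (2/15)Q − (548/3 - (1/9)Q) = 44, so Q' = 879.
Then Pb = 548/3 − (1/9)·879 = 85 and Ps = 11.8 + (2/15)·879 = 129.
The subsidy expands output by 879 − 699 = 180 past the efficient level; on those units the gap between marginal cost and willingness to pay runs from 0 up to 44.
DWL = ½ × 44 × 180 = 3960.

Deadweight loss = $3960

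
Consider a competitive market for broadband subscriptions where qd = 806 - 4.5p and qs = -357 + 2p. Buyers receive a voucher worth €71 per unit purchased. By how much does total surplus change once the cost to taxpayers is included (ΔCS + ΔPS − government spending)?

Pre-subsidy: 806 - 4.5p = -357 + 2p gives p* = 2326/13, q* = 11/13.
With the rebate, buyers effectively pay pb = ps − 71, where ps is the price sellers receive.
Demand in terms of ps becomes qd = 806 − 4.5(ps − 71) = 1125.5 - 4.5ps. Setting this equal to supply: 1125.5 - 4.5ps = -357 + 2ps, so ps = 2965/13.
Buyers pay pb = 2965/13 − 71 = 2042/13; q' = -357 + 2·(2965/13) = 1289/13.
ΔCS = ½(11/13 + 1289/13)(2326/13 − 2042/13) = 14200/13; ΔPS = ½(11/13 + 1289/13)(2965/13 − 2326/13) = 31950/13.
Government spending = 71 × 1289/13 = 91519/13.
Net change = 14200/13 + 31950/13 − 91519/13 = -45369/13. The loss equals the DWL triangle ½·71·1278/13.

Net change in total surplus = -45369/13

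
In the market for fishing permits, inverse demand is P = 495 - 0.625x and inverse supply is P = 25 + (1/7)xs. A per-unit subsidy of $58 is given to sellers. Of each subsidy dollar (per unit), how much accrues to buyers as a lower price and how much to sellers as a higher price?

Pre-subsidy: 495 - 0.625x = 25 + (1/7)x gives x* = 26320/43 and P* = 4835/43.
With the subsidy, sellers receive Ps = Pb + 58 for each unit, where Pb is the price buyers pay.
On the curves, Pb = 495 - 0.625x and Ps = 25 + (1/7)x; the wedge Ps − Pb = 58 gives 25 + (1/7)x − (495 - 0.625x) = 58, so x' = 29568/43.
Then Pb = 495 − 0.625·(29568/43) = 2805/43 and Ps = 25 + (1/7)·(29568/43) = 5299/43.
Buyers' price falls by P* − Pb = 4835/43 − 2805/43 = 2030/43; sellers' price rises by Ps − P* = 5299/43 − 4835/43 = 464/43.

Buyers gain 2030/43 per unit; sellers gain 464/43 per unit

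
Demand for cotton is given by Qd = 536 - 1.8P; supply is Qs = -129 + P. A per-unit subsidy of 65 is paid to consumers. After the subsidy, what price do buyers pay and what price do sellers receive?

Pre-subsidy: 536 - 1.8P = -129 + P gives P* = 237.5, Q* = 108.5.
With the rebate, buyers effectively pay Pb = Ps − 65, where Ps is the price sellers receive.
Demand in terms of Ps becomes Qd = 536 − 1.8(Ps − 65) = 653 - 1.8Ps. Setting this equal to supply: 653 - 1.8Ps = -129 + Ps, so Ps = 1955/7.
Buyers pay Pb = 1955/7 − 65 = 1500/7; Q' = -129 + 1·(1955/7) = 1052/7.

Buyers pay 1500/7; sellers receive 1955/7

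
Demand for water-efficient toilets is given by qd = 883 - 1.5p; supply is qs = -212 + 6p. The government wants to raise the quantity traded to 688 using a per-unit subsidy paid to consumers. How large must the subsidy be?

At q = 688, invert demand for the buyer price: pb = (883 − 688)/1.5 = 130; invert supply for the seller price: ps = (688 − (-212))/6 = 150.
The subsidy must fill the gap: s = ps − pb = 150 − 130 = 20.

Required subsidy s = 20 per unit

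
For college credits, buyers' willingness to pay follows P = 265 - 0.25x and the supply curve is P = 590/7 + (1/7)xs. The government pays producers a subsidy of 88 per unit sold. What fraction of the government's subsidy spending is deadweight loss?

DWL / government spending = 28/171

Pre-subsidy: 265 - 0.25x = 590/7 + (1/7)x gives x* = 460 and P* = 150.
With the subsidy, sellers receive Ps = Pb + 88 for each unit, where Pb is the price buyers pay.
On the curves, Pb = 265 - 0.25x and Ps = 590/7 + (1/7)x; the wedge Ps − Pb = 88 gives 590/7 + (1/7)x − (265 - 0.25x) = 88, so x' = 684.
Then Pb = 265 − 0.25·684 = 94 and Ps = 590/7 + (1/7)·684 = 182.
ΔCS = ½(460 + 684)(150 − 94) = 32032; ΔPS = ½(460 + 684)(182 − 150) = 18304.
Government spending = 88 × 684 = 60192.
DWL = ½ × 88 × (684 − 460) = 9856; fraction = 9856 / 60192 = 28/171.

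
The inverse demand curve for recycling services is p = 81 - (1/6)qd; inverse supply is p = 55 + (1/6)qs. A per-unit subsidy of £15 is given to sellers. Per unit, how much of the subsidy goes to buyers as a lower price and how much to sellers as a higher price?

Pre-subsidy: 81 - (1/6)q = 55 + (1/6)q gives q* = 78 and p* = 68.
With the subsidy, sellers receive ps = pb + 15 for each unit, where pb is the price buyers pay.
On the curves, pb = 81 - (1/6)q and ps = 55 + (1/6)q; the wedge ps − pb = 15 gives 55 + (1/6)q − (81 - (1/6)q) = 15, so q' = 123.
Then pb = 81 − (1/6)·123 = 60.5 and ps = 55 + (1/6)·123 = 75.5.
Buyers' price falls by p* − pb = 68 − 60.5 = 7.5; sellers' price rises by ps − p* = 75.5 − 68 = 7.5.

Buyers gain £7.5 per unit; sellers gain £7.5 per unit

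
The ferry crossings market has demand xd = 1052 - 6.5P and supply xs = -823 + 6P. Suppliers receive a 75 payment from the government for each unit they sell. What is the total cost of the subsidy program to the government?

Pre-subsidy: 1052 - 6.5P = -823 + 6P gives P* = 150, x* = 77.
With the subsidy, sellers receive Ps = Pb + 75 for each unit, where Pb is the price buyers pay.
Supply in terms of Pb becomes xs = -823 + 6(Pb + 75) = -373 + 6Pb. Setting this equal to demand: 1052 - 6.5Pb = -373 + 6Pb, so Pb = 114.
Sellers receive Ps = 114 + 75 = 189; x' = 1052 − 6.5·114 = 311.
Government outlay = subsidy × quantity = 75 × 311 = 23325.

Government cost = 23325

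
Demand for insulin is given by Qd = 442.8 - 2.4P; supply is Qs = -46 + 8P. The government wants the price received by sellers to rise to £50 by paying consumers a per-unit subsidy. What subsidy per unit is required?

Required subsidy s = £13 per unit

At a seller price of 50, quantity supplied is -46 + 8·50 = 354.
Buyers absorb 354 only when they pay Pb with 442.8 − 2.4·Pb = 354, i.e. Pb = 37.
s = Ps − Pb = 50 − 37 = 13.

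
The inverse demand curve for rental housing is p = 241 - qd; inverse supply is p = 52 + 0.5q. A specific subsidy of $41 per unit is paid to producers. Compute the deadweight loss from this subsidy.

Pre-subsidy: 241 - q = 52 + 0.5q gives q* = 126 and p* = 115.
With the subsidy, sellers receive ps = pb + 41 for each unit, where pb is the price buyers pay.
On the curves, pb = 241 - q and ps = 52 + 0.5q; the wedge ps − pb = 41 gives 52 + 0.5q − (241 - q) = 41, so q' = 460/3.
Then pb = 241 − 1·(460/3) = 263/3 and ps = 52 + 0.5·(460/3) = 386/3.
The subsidy expands output by 460/3 − 126 = 82/3 past the efficient level; on those units the gap between marginal cost and willingness to pay runs from 0 up to 41.
DWL = ½ × 41 × 82/3 = 1681/3.

Deadweight loss = 1681/3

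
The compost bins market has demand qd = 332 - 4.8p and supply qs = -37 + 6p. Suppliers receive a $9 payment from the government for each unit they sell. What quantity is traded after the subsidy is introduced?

q' = 192

Pre-subsidy: 332 - 4.8p = -37 + 6p gives p* = 205/6, q* = 168.
With the subsidy, sellers receive ps = pb + 9 for each unit, where pb is the price buyers pay.
Supply in terms of pb becomes qs = -37 + 6(pb + 9) = 17 + 6pb. Setting this equal to demand: 332 - 4.8pb = 17 + 6pb, so pb = 175/6.
Sellers receive ps = 175/6 + 9 = 229/6; q' = 332 − 4.8·(175/6) = 192.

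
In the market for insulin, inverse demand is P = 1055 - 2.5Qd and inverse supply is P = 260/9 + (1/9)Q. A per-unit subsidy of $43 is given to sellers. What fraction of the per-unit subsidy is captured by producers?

Pre-subsidy: 1055 - 2.5Q = 260/9 + (1/9)Q gives Q* = 18470/47 and P* = 3410/47.
With the subsidy, sellers receive Ps = Pb + 43 for each unit, where Pb is the price buyers pay.
On the curves, Pb = 1055 - 2.5Q and Ps = 260/9 + (1/9)Q; the wedge Ps − Pb = 43 gives 260/9 + (1/9)Q − (1055 - 2.5Q) = 43, so Q' = 19244/47.
Then Pb = 1055 − 2.5·(19244/47) = 1475/47 and Ps = 260/9 + (1/9)·(19244/47) = 3496/47.
Buyers' price falls by P* − Pb = 3410/47 − 1475/47 = 1935/47; sellers' price rises by Ps − P* = 3496/47 − 3410/47 = 86/47.
So producers capture (86/47)/43 = 2/47 of each unit of subsidy.

Producer share = 2/47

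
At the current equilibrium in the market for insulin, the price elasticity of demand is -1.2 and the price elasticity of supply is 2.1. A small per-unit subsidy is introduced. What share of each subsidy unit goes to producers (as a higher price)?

Producer share = 4/11

For a small subsidy around the equilibrium, the benefit split depends on the relative slopes, which at a point are proportional to the elasticities.
Buyer share = εs/(εs + |εd|) = 2.1/(2.1 + 1.2) = 7/11; seller share = |εd|/(εs + |εd|) = 4/11.
So producers capture 4/11 of the subsidy.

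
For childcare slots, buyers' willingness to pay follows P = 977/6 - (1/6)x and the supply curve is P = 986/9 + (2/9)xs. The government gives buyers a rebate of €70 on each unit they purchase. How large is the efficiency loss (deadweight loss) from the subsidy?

Deadweight loss = €6300

Pre-subsidy: 977/6 - (1/6)x = 986/9 + (2/9)x gives x* = 137 and P* = 140.
With the rebate, buyers effectively pay Pb = Ps − 70, where Ps is the price sellers receive.
On the curves, Pb = 977/6 - (1/6)x and Ps = 986/9 + (2/9)x; the wedge Ps − Pb = 70 gives 986/9 + (2/9)x − (977/6 - (1/6)x) = 70, so x' = 317.
Then Pb = 977/6 − (1/6)·317 = 110 and Ps = 986/9 + (2/9)·317 = 180.
The subsidy expands output by 317 − 137 = 180 past the efficient level; on those units the gap between marginal cost and willingness to pay runs from 0 up to 70.
DWL = ½ × 70 × 180 = 6300.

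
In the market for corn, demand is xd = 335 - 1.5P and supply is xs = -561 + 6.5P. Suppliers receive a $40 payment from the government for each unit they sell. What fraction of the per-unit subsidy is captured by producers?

Producer share = 0.1875

Pre-subsidy: 335 - 1.5P = -561 + 6.5P gives P* = 112, x* = 167.
With the subsidy, sellers receive Ps = Pb + 40 for each unit, where Pb is the price buyers pay.
Supply in terms of Pb becomes xs = -561 + 6.5(Pb + 40) = -301 + 6.5Pb. Setting this equal to demand: 335 - 1.5Pb = -301 + 6.5Pb, so Pb = 79.5.
Sellers receive Ps = 79.5 + 40 = 119.5; x' = 335 − 1.5·79.5 = 215.75.
Buyers' price falls by P* − Pb = 112 − 79.5 = 32.5; sellers' price rises by Ps − P* = 119.5 − 112 = 7.5.
So producers capture 7.5/40 = 0.1875 of each unit of subsidy.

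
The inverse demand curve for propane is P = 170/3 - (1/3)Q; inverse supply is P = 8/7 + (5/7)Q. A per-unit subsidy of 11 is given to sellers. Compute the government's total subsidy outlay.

Government cost = 698.5

Pre-subsidy: 170/3 - (1/3)Q = 8/7 + (5/7)Q gives Q* = 53 and P* = 39.
With the subsidy, sellers receive Ps = Pb + 11 for each unit, where Pb is the price buyers pay.
On the curves, Pb = 170/3 - (1/3)Q and Ps = 8/7 + (5/7)Q; the wedge Ps − Pb = 11 gives 8/7 + (5/7)Q − (170/3 - (1/3)Q) = 11, so Q' = 63.5.
Then Pb = 170/3 − (1/3)·63.5 = 35.5 and Ps = 8/7 + (5/7)·63.5 = 46.5.
Government outlay = subsidy × quantity = 11 × 63.5 = 698.5.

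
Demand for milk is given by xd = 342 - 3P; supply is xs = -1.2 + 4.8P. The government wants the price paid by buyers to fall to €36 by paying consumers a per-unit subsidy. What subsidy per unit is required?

Required subsidy s = €13 per unit

At a buyer price of 36, quantity demanded is 342 − 3·36 = 234.
Sellers supply 234 only when they receive Ps with -1.2 + 4.8·Ps = 234, i.e. Ps = 49.
s = Ps − Pb = 49 − 36 = 13.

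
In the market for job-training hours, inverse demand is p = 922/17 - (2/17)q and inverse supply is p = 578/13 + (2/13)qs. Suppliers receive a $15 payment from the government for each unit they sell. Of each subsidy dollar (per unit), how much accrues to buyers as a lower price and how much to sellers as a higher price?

Pre-subsidy: 922/17 - (2/17)q = 578/13 + (2/13)q gives q* = 36 and p* = 50.
With the subsidy, sellers receive ps = pb + 15 for each unit, where pb is the price buyers pay.
On the curves, pb = 922/17 - (2/17)q and ps = 578/13 + (2/13)q; the wedge ps − pb = 15 gives 578/13 + (2/13)q − (922/17 - (2/17)q) = 15, so q' = 91.25.
Then pb = 922/17 − (2/17)·91.25 = 43.5 and ps = 578/13 + (2/13)·91.25 = 58.5.
Buyers' price falls by p* − pb = 50 − 43.5 = 6.5; sellers' price rises by ps − p* = 58.5 − 50 = 8.5.

Buyers gain $6.5 per unit; sellers gain $8.5 per unit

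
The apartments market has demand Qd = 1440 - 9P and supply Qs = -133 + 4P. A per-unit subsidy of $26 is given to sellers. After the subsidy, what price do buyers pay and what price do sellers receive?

Pre-subsidy: 1440 - 9P = -133 + 4P gives P* = 121, Q* = 351.
With the subsidy, sellers receive Ps = Pb + 26 for each unit, where Pb is the price buyers pay.
Supply in terms of Pb becomes Qs = -133 + 4(Pb + 26) = -29 + 4Pb. Setting this equal to demand: 1440 - 9Pb = -29 + 4Pb, so Pb = 113.
Sellers receive Ps = 113 + 26 = 139; Q' = 1440 − 9·113 = 423.

Buyers pay $113; sellers receive $139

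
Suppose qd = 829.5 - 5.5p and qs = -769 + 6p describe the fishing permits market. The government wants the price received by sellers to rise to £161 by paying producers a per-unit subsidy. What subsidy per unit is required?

At a seller price of 161, quantity supplied is -769 + 6·161 = 197.
Buyers absorb 197 only when they pay pb with 829.5 − 5.5·pb = 197, i.e. pb = 115.
s = ps − pb = 161 − 115 = 46.

Required subsidy s = £46 per unit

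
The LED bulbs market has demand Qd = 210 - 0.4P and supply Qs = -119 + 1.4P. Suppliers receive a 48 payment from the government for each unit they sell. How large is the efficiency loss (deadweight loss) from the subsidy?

Pre-subsidy: 210 - 0.4P = -119 + 1.4P gives P* = 1645/9, Q* = 1232/9.
With the subsidy, sellers receive Ps = Pb + 48 for each unit, where Pb is the price buyers pay.
Supply in terms of Pb becomes Qs = -119 + 1.4(Pb + 48) = -51.8 + 1.4Pb. Setting this equal to demand: 210 - 0.4Pb = -51.8 + 1.4Pb, so Pb = 1309/9.
Sellers receive Ps = 1309/9 + 48 = 1741/9; Q' = 210 − 0.4·(1309/9) = 6832/45.
The subsidy expands output by 6832/45 − 1232/9 = 224/15 past the efficient level; on those units the gap between marginal cost and willingness to pay runs from 0 up to 48.
DWL = ½ × 48 × 224/15 = 358.4.

Deadweight loss = 358.4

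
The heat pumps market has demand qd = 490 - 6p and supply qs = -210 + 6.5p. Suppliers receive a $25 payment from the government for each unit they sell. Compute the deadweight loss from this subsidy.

Pre-subsidy: 490 - 6p = -210 + 6.5p gives p* = 56, q* = 154.
With the subsidy, sellers receive ps = pb + 25 for each unit, where pb is the price buyers pay.
Supply in terms of pb becomes qs = -210 + 6.5(pb + 25) = -47.5 + 6.5pb. Setting this equal to demand: 490 - 6pb = -47.5 + 6.5pb, so pb = 43.
Sellers receive ps = 43 + 25 = 68; q' = 490 − 6·43 = 232.
The subsidy expands output by 232 − 154 = 78 past the efficient level; on those units the gap between marginal cost and willingness to pay runs from 0 up to 25.
DWL = ½ × 25 × 78 = 975.

Deadweight loss = $975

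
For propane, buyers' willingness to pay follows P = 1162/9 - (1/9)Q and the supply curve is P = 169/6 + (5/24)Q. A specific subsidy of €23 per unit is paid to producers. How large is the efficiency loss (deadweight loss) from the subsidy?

Pre-subsidy: 1162/9 - (1/9)Q = 169/6 + (5/24)Q gives Q* = 316 and P* = 94.
With the subsidy, sellers receive Ps = Pb + 23 for each unit, where Pb is the price buyers pay.
On the curves, Pb = 1162/9 - (1/9)Q and Ps = 169/6 + (5/24)Q; the wedge Ps − Pb = 23 gives 169/6 + (5/24)Q − (1162/9 - (1/9)Q) = 23, so Q' = 388.
Then Pb = 1162/9 − (1/9)·388 = 86 and Ps = 169/6 + (5/24)·388 = 109.
The subsidy expands output by 388 − 316 = 72 past the efficient level; on those units the gap between marginal cost and willingness to pay runs from 0 up to 23.
DWL = ½ × 23 × 72 = 828.

Deadweight loss = €828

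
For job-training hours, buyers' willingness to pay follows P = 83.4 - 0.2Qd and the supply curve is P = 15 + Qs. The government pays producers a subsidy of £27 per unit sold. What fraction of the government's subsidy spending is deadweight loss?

Pre-subsidy: 83.4 - 0.2Q = 15 + Q gives Q* = 57 and P* = 72.
With the subsidy, sellers receive Ps = Pb + 27 for each unit, where Pb is the price buyers pay.
On the curves, Pb = 83.4 - 0.2Q and Ps = 15 + Q; the wedge Ps − Pb = 27 gives 15 + Q − (83.4 - 0.2Q) = 27, so Q' = 79.5.
Then Pb = 83.4 − 0.2·79.5 = 67.5 and Ps = 15 + 1·79.5 = 94.5.
ΔCS = ½(57 + 79.5)(72 − 67.5) = 307.125; ΔPS = ½(57 + 79.5)(94.5 − 72) = 1535.625.
Government spending = 27 × 79.5 = 2146.5.
DWL = ½ × 27 × (79.5 − 57) = 303.75; fraction = 303.75 / 2146.5 = 15/106.

DWL / government spending = 15/106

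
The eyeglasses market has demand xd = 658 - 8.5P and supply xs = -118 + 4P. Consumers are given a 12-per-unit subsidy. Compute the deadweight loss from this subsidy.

Deadweight loss = 195.84

Pre-subsidy: 658 - 8.5P = -118 + 4P gives P* = 62.08, x* = 130.32.
With the rebate, buyers effectively pay Pb = Ps − 12, where Ps is the price sellers receive.
Demand in terms of Ps becomes xd = 658 − 8.5(Ps − 12) = 760 - 8.5Ps. Setting this equal to supply: 760 - 8.5Ps = -118 + 4Ps, so Ps = 70.24.
Buyers pay Pb = 70.24 − 12 = 58.24; x' = -118 + 4·70.24 = 162.96.
The subsidy expands output by 162.96 − 130.32 = 32.64 past the efficient level; on those units the gap between marginal cost and willingness to pay runs from 0 up to 12.
DWL = ½ × 12 × 32.64 = 195.84.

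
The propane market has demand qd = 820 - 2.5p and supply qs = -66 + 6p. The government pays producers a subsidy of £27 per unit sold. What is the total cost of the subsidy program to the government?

Pre-subsidy: 820 - 2.5p = -66 + 6p gives p* = 1772/17, q* = 9510/17.
With the subsidy, sellers receive ps = pb + 27 for each unit, where pb is the price buyers pay.
Supply in terms of pb becomes qs = -66 + 6(pb + 27) = 96 + 6pb. Setting this equal to demand: 820 - 2.5pb = 96 + 6pb, so pb = 1448/17.
Sellers receive ps = 1448/17 + 27 = 1907/17; q' = 820 − 2.5·(1448/17) = 10320/17.
Government outlay = subsidy × quantity = 27 × 10320/17 = 278640/17.

Government cost = 278640/17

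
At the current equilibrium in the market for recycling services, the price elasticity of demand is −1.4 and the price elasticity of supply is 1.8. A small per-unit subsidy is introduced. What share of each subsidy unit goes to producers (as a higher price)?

Producer share = 0.4375

For a small subsidy around the equilibrium, the benefit split depends on the relative slopes, which at a point are proportional to the elasticities.
Buyer share = εs/(εs + |εd|) = 1.8/(1.8 + 1.4) = 0.5625; seller share = |εd|/(εs + |εd|) = 0.4375.
So producers capture 0.4375 of the subsidy.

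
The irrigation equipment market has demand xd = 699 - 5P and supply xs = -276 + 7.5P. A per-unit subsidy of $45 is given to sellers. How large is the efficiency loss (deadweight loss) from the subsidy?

Deadweight loss = $3037.5

Pre-subsidy: 699 - 5P = -276 + 7.5P gives P* = 78, x* = 309.
With the subsidy, sellers receive Ps = Pb + 45 for each unit, where Pb is the price buyers pay.
Supply in terms of Pb becomes xs = -276 + 7.5(Pb + 45) = 61.5 + 7.5Pb. Setting this equal to demand: 699 - 5Pb = 61.5 + 7.5Pb, so Pb = 51.
Sellers receive Ps = 51 + 45 = 96; x' = 699 − 5·51 = 444.
The subsidy expands output by 444 − 309 = 135 past the efficient level; on those units the gap between marginal cost and willingness to pay runs from 0 up to 45.
DWL = ½ × 45 × 135 = 3037.5.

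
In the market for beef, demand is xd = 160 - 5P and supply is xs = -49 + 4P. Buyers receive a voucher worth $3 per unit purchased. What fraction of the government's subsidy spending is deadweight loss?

Pre-subsidy: 160 - 5P = -49 + 4P gives P* = 209/9, x* = 395/9.
With the rebate, buyers effectively pay Pb = Ps − 3, where Ps is the price sellers receive.
Demand in terms of Ps becomes xd = 160 − 5(Ps − 3) = 175 - 5Ps. Setting this equal to supply: 175 - 5Ps = -49 + 4Ps, so Ps = 224/9.
Buyers pay Pb = 224/9 − 3 = 197/9; x' = -49 + 4·(224/9) = 455/9.
ΔCS = ½(395/9 + 455/9)(209/9 − 197/9) = 1700/27; ΔPS = ½(395/9 + 455/9)(224/9 − 209/9) = 2125/27.
Government spending = 3 × 455/9 = 455/3.
DWL = ½ × 3 × (455/9 − 395/9) = 10; fraction = 10 / (455/3) = 6/91.

DWL / government spending = 6/91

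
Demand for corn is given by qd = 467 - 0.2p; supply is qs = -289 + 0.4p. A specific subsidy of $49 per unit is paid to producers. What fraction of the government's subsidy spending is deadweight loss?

DWL / government spending = 49/3323

Pre-subsidy: 467 - 0.2p = -289 + 0.4p gives p* = 1260, q* = 215.
With the subsidy, sellers receive ps = pb + 49 for each unit, where pb is the price buyers pay.
Supply in terms of pb becomes qs = -289 + 0.4(pb + 49) = -269.4 + 0.4pb. Setting this equal to demand: 467 - 0.2pb = -269.4 + 0.4pb, so pb = 3682/3.
Sellers receive ps = 3682/3 + 49 = 3829/3; q' = 467 − 0.2·(3682/3) = 3323/15.
ΔCS = ½(215 + 3323/15)(1260 − 3682/3) = 320852/45; ΔPS = ½(215 + 3323/15)(3829/3 − 1260) = 160426/45.
Government spending = 49 × 3323/15 = 162827/15.
DWL = ½ × 49 × (3323/15 − 215) = 2401/15; fraction = (2401/15) / (162827/15) = 49/3323.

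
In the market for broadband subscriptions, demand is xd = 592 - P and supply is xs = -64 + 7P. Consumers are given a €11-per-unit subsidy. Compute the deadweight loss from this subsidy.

Deadweight loss = €52.9375

Pre-subsidy: 592 - P = -64 + 7P gives P* = 82, x* = 510.
With the rebate, buyers effectively pay Pb = Ps − 11, where Ps is the price sellers receive.
Demand in terms of Ps becomes xd = 592 − 1(Ps − 11) = 603 - Ps. Setting this equal to supply: 603 - Ps = -64 + 7Ps, so Ps = 83.375.
Buyers pay Pb = 83.375 − 11 = 72.375; x' = -64 + 7·83.375 = 519.625.
The subsidy expands output by 519.625 − 510 = 9.625 past the efficient level; on those units the gap between marginal cost and willingness to pay runs from 0 up to 11.
DWL = ½ × 11 × 9.625 = 52.9375.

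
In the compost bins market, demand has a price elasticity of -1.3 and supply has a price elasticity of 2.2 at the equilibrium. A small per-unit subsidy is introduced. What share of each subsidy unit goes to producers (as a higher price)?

For a small subsidy around the equilibrium, the benefit split depends on the relative slopes, which at a point are proportional to the elasticities.
Buyer share = εs/(εs + |εd|) = 2.2/(2.2 + 1.3) = 22/35; seller share = |εd|/(εs + |εd|) = 13/35.
So producers capture 13/35 of the subsidy.

Producer share = 13/35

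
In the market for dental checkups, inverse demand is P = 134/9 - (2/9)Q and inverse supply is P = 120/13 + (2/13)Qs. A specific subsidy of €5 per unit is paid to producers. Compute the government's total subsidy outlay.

Pre-subsidy: 134/9 - (2/9)Q = 120/13 + (2/13)Q gives Q* = 331/22 and P* = 127/11.
With the subsidy, sellers receive Ps = Pb + 5 for each unit, where Pb is the price buyers pay.
On the curves, Pb = 134/9 - (2/9)Q and Ps = 120/13 + (2/13)Q; the wedge Ps − Pb = 5 gives 120/13 + (2/13)Q − (134/9 - (2/9)Q) = 5, so Q' = 1247/44.
Then Pb = 134/9 − (2/9)·(1247/44) = 189/22 and Ps = 120/13 + (2/13)·(1247/44) = 299/22.
Government outlay = subsidy × quantity = 5 × 1247/44 = 6235/44.

Government cost = 6235/44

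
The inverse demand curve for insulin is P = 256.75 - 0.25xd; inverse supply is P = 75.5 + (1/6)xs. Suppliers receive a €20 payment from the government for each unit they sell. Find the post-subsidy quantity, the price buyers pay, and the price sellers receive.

Pre-subsidy: 256.75 - 0.25x = 75.5 + (1/6)x gives x* = 435 and P* = 148.
With the subsidy, sellers receive Ps = Pb + 20 for each unit, where Pb is the price buyers pay.
On the curves, Pb = 256.75 - 0.25x and Ps = 75.5 + (1/6)x; the wedge Ps − Pb = 20 gives 75.5 + (1/6)x − (256.75 - 0.25x) = 20, so x' = 483.
Then Pb = 256.75 − 0.25·483 = 136 and Ps = 75.5 + (1/6)·483 = 156.

x' = 483; buyers pay €136; sellers receive €156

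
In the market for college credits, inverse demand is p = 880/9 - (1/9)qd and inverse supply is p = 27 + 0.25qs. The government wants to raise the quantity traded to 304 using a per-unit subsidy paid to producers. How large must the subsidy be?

Required subsidy s = 39 per unit

At q = 304, from the demand curve buyers pay pb = 880/9 − (1/9)·304 = 64; from the supply curve sellers need ps = 27 + 0.25·304 = 103.
The subsidy must fill the gap: s = ps − pb = 103 − 64 = 39.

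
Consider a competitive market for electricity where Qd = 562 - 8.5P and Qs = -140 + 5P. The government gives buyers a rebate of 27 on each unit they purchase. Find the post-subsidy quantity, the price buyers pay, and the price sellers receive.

Pre-subsidy: 562 - 8.5P = -140 + 5P gives P* = 52, Q* = 120.
With the rebate, buyers effectively pay Pb = Ps − 27, where Ps is the price sellers receive.
Demand in terms of Ps becomes Qd = 562 − 8.5(Ps − 27) = 791.5 - 8.5Ps. Setting this equal to supply: 791.5 - 8.5Ps = -140 + 5Ps, so Ps = 69.
Buyers pay Pb = 69 − 27 = 42; Q' = -140 + 5·69 = 205.

Q' = 205; buyers pay 42; sellers receive 69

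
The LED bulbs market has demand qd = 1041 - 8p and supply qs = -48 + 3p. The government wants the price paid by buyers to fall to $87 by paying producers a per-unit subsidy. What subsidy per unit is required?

At a buyer price of 87, quantity demanded is 1041 − 8·87 = 345.
Sellers supply 345 only when they receive ps with -48 + 3·ps = 345, i.e. ps = 131.
s = ps − pb = 131 − 87 = 44.

Required subsidy s = $44 per unit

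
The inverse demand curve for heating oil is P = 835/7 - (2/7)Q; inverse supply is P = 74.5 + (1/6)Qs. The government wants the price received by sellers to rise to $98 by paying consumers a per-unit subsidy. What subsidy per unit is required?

At a seller price of 98, quantity supplied is -447 + 6·98 = 141.
Buyers absorb 141 only when they pay Pb = 835/7 − (2/7)·141 = 79.
s = Ps − Pb = 98 − 79 = 19.

Required subsidy s = $19 per unit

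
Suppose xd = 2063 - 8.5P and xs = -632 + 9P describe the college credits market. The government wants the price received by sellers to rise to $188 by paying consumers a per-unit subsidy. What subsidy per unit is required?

At a seller price of 188, quantity supplied is -632 + 9·188 = 1060.
Buyers absorb 1060 only when they pay Pb with 2063 − 8.5·Pb = 1060, i.e. Pb = 118.
s = Ps − Pb = 188 − 118 = 70.

Required subsidy s = $70 per unit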